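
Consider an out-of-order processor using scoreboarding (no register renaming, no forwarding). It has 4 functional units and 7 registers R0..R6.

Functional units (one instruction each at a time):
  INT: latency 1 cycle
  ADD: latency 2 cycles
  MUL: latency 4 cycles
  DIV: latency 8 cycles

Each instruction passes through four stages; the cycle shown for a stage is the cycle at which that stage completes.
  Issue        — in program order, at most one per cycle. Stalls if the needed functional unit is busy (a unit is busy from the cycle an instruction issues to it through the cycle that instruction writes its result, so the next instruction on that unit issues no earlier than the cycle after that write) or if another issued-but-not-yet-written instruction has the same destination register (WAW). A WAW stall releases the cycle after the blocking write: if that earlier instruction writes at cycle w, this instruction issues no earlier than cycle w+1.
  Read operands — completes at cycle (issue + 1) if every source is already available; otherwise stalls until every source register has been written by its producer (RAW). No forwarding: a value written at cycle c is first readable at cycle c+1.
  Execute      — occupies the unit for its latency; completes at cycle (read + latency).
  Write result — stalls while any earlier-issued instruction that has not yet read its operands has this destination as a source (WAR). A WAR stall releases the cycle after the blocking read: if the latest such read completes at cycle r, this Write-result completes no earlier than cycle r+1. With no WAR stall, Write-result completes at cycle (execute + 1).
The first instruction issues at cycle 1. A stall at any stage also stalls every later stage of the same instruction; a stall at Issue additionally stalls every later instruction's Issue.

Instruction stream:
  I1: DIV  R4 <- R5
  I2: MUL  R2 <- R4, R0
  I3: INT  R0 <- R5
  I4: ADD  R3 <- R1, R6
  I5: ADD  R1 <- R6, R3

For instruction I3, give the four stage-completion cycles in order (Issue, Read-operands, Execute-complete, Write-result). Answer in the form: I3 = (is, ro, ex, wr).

I3 = (3, 4, 5, 13)

[1] I1 dispatched to DIV
[2] I1 operands ready; I2 dispatched to MUL
[3] I3 dispatched to INT
[4] I3 operands ready; I4 dispatched to ADD
[5] I3 complete; I4 operands ready
[7] I4 complete
[8] R3←I4
[9] I5 dispatched to ADD
[10] I1 complete; I5 operands ready
[11] R4←I1
[12] I2 operands ready; I5 complete
[13] R0←I3; R1←I5
[16] I2 complete
[17] R2←I2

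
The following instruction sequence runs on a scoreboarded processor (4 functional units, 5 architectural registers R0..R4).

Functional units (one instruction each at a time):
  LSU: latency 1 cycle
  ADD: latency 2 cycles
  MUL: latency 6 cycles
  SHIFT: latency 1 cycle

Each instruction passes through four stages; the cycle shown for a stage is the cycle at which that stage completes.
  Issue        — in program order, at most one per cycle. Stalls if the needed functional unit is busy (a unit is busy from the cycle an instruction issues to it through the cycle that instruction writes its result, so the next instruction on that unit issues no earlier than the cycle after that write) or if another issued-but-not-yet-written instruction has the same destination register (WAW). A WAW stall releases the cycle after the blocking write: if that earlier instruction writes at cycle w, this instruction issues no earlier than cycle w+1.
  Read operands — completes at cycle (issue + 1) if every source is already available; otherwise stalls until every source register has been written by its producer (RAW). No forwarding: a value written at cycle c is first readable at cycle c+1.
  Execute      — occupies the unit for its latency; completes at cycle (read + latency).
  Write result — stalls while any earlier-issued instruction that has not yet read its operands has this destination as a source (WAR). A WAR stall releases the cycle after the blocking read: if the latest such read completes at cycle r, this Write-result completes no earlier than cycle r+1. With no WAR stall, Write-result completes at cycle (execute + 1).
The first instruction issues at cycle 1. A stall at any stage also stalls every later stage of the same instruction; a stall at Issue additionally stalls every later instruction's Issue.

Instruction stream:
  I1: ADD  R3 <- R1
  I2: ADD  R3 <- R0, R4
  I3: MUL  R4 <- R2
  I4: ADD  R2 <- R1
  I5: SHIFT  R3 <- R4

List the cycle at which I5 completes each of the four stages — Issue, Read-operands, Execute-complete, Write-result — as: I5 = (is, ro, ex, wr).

I5 = (12, 16, 17, 18)

c1: I1 dispatched to ADD
c2: I1 operands ready
c4: I1 complete
c5: R3←I1
c6: I2 dispatched to ADD
c7: I2 operands ready; I3 dispatched to MUL
c8: I3 operands ready
c9: I2 complete
c10: R3←I2
c11: I4 dispatched to ADD
c12: I4 operands ready; I5 dispatched to SHIFT
c14: I3 complete; I4 complete
c15: R4←I3; R2←I4
c16: I5 operands ready
c17: I5 complete
c18: R3←I5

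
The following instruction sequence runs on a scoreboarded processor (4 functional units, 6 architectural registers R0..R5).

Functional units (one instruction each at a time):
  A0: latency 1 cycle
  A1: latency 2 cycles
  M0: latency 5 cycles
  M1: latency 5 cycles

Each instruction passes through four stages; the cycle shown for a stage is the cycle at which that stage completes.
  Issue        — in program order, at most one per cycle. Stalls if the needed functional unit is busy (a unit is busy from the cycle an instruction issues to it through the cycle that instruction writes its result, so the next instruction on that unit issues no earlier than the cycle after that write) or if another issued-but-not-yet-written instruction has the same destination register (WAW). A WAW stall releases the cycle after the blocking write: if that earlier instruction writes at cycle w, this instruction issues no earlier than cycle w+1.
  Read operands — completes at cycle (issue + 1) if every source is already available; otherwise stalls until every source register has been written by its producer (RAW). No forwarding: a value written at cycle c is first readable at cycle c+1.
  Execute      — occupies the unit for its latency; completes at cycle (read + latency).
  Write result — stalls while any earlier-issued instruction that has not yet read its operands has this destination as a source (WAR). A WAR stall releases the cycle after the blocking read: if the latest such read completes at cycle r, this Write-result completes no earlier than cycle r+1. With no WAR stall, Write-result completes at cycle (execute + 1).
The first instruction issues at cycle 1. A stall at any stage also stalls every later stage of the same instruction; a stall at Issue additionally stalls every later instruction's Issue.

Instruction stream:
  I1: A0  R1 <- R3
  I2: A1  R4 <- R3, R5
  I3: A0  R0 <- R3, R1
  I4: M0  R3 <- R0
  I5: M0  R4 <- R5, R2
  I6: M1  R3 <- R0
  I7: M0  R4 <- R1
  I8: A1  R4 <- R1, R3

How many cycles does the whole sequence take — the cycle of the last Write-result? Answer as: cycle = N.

cycle 1: issue I1 (A0)
cycle 2: I1 read-ops | issue I2 (A1)
cycle 3: I1 finished on A0 | I2 read-ops
cycle 4: I1→R1
cycle 5: I2 finished on A1 | issue I3 (A0)
cycle 6: I2→R4 | I3 read-ops | issue I4 (M0)
cycle 7: I3 finished on A0
cycle 8: I3→R0
cycle 9: I4 read-ops
cycle 14: I4 finished on M0
cycle 15: I4→R3
cycle 16: issue I5 (M0)
cycle 17: I5 read-ops | issue I6 (M1)
cycle 18: I6 read-ops
cycle 22: I5 finished on M0
cycle 23: I5→R4 | I6 finished on M1
cycle 24: I6→R3 | issue I7 (M0)
cycle 25: I7 read-ops
cycle 30: I7 finished on M0
cycle 31: I7→R4
cycle 32: issue I8 (A1)
cycle 33: I8 read-ops
cycle 35: I8 finished on A1
cycle 36: I8→R4

cycle = 36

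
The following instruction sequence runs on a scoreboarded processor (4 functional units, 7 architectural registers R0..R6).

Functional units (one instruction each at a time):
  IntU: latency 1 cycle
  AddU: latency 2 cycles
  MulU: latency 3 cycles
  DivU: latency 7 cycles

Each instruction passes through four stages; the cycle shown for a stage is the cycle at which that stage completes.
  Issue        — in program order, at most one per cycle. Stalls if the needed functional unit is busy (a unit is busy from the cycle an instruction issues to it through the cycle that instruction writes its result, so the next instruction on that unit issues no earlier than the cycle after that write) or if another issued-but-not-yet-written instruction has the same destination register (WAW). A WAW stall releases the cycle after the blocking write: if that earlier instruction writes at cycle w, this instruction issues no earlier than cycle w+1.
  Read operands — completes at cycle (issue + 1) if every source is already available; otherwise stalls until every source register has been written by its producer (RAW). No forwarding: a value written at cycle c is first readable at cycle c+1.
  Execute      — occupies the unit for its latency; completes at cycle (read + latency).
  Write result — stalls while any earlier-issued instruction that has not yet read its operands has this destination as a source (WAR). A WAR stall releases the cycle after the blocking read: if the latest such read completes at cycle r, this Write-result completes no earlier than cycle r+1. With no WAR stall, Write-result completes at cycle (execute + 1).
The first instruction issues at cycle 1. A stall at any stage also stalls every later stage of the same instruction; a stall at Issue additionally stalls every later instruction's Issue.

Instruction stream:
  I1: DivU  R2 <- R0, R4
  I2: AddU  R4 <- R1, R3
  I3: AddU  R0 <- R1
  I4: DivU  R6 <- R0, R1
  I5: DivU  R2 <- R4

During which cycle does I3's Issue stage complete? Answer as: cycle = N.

cycle = 7

cycle 1: I1 dispatched to DivU
cycle 2: I1 operands ready | I2 dispatched to AddU
cycle 3: I2 operands ready
cycle 5: I2 complete
cycle 6: R4←I2
cycle 7: I3 dispatched to AddU
cycle 8: I3 operands ready
cycle 9: I1 complete
cycle 10: R2←I1 | I3 complete
cycle 11: R0←I3 | I4 dispatched to DivU
cycle 12: I4 operands ready
cycle 19: I4 complete
cycle 20: R6←I4
cycle 21: I5 dispatched to DivU
cycle 22: I5 operands ready
cycle 29: I5 complete
cycle 30: R2←I5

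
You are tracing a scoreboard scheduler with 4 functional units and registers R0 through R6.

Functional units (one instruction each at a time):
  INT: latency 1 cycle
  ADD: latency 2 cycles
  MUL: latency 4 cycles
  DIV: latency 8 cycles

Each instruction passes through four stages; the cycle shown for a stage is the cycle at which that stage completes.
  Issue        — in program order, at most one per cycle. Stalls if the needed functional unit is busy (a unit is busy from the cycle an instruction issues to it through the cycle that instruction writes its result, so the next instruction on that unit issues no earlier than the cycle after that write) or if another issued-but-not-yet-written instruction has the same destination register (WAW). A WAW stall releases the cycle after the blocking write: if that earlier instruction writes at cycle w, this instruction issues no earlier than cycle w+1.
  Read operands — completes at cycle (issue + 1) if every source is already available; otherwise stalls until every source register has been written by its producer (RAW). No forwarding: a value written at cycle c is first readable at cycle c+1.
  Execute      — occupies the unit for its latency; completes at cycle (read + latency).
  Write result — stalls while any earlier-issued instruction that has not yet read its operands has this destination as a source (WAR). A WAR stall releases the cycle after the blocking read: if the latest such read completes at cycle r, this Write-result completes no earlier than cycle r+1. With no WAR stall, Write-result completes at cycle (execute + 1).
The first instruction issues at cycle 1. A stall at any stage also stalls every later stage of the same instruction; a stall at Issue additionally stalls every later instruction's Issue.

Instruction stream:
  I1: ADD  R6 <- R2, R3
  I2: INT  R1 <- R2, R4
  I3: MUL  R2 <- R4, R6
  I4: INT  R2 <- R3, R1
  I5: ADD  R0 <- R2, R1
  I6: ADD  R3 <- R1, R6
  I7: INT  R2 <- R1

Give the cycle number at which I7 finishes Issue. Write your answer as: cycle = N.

cycle = 21

I1 -> (1, 2, 4, 5)
I2 -> (2, 3, 4, 5)
I3 -> (3, 6, 10, 11)  // RAW R6: wait I1 write@5
I4 -> (12, 13, 14, 15)  // WAW R2: wait I3 write@11
I5 -> (13, 16, 18, 19)  // RAW R2: wait I4 write@15
I6 -> (20, 21, 23, 24)  // struct: ADD busy until I5 writes@19
I7 -> (21, 22, 23, 24)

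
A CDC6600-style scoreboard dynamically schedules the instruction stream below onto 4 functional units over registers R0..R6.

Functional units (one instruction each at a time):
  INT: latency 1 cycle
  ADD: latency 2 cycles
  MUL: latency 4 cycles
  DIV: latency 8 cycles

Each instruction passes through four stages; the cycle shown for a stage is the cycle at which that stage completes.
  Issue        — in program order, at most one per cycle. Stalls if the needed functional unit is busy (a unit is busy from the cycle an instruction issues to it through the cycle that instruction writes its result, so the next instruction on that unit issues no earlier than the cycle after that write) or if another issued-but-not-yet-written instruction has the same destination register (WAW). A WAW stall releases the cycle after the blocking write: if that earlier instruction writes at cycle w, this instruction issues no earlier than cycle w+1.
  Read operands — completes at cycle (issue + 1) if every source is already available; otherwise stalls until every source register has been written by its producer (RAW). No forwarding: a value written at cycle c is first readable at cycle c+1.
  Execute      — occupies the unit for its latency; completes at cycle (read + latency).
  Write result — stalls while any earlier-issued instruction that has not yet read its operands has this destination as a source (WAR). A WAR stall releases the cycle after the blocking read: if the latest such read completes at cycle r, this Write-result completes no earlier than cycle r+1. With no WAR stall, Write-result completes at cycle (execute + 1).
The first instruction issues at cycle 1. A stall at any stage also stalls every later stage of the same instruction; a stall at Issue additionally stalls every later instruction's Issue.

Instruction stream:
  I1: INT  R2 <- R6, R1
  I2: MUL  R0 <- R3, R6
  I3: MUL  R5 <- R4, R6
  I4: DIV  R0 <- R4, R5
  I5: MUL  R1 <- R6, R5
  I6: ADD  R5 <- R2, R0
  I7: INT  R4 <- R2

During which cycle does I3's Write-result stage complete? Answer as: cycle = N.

t=1  I1→INT
t=2  I1 RO | I2→MUL
t=3  I1 EX | I2 RO
t=4  I1 WR R2
t=7  I2 EX
t=8  I2 WR R0
t=9  I3→MUL
t=10  I3 RO | I4→DIV
t=14  I3 EX
t=15  I3 WR R5
t=16  I4 RO | I5→MUL
t=17  I5 RO | I6→ADD
t=18  I7→INT
t=19  I7 RO
t=20  I7 EX
t=21  I5 EX | I7 WR R4
t=22  I5 WR R1
t=24  I4 EX
t=25  I4 WR R0
t=26  I6 RO
t=28  I6 EX
t=29  I6 WR R5

cycle = 15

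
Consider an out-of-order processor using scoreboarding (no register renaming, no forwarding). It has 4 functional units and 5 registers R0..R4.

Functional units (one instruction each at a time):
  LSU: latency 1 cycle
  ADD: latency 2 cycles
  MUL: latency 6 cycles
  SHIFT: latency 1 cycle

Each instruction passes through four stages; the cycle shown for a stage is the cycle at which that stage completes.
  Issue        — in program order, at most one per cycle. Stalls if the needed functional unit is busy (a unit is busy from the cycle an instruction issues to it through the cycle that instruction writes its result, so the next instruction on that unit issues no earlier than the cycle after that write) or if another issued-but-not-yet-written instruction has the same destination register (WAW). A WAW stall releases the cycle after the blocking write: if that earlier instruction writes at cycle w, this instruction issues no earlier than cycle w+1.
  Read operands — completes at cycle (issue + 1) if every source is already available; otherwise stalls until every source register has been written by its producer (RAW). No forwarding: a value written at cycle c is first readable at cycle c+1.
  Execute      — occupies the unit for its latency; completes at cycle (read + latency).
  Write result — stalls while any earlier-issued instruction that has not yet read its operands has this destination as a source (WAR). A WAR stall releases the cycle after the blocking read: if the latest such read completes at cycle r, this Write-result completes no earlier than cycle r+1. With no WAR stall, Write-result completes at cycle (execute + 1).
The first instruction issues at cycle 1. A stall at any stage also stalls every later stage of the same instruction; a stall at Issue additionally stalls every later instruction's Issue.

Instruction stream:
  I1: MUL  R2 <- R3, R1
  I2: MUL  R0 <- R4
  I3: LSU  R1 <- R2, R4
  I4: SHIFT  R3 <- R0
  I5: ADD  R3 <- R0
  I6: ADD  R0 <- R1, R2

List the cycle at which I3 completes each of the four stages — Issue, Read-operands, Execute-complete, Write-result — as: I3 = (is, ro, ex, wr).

cycle 1: I1 dispatched to MUL
cycle 2: I1 operands ready
cycle 8: I1 complete
cycle 9: R2←I1
cycle 10: I2 dispatched to MUL
cycle 11: I2 operands ready; I3 dispatched to LSU
cycle 12: I3 operands ready; I4 dispatched to SHIFT
cycle 13: I3 complete
cycle 14: R1←I3
cycle 17: I2 complete
cycle 18: R0←I2
cycle 19: I4 operands ready
cycle 20: I4 complete
cycle 21: R3←I4
cycle 22: I5 dispatched to ADD
cycle 23: I5 operands ready
cycle 25: I5 complete
cycle 26: R3←I5
cycle 27: I6 dispatched to ADD
cycle 28: I6 operands ready
cycle 30: I6 complete
cycle 31: R0←I6

I3 = (11, 12, 13, 14)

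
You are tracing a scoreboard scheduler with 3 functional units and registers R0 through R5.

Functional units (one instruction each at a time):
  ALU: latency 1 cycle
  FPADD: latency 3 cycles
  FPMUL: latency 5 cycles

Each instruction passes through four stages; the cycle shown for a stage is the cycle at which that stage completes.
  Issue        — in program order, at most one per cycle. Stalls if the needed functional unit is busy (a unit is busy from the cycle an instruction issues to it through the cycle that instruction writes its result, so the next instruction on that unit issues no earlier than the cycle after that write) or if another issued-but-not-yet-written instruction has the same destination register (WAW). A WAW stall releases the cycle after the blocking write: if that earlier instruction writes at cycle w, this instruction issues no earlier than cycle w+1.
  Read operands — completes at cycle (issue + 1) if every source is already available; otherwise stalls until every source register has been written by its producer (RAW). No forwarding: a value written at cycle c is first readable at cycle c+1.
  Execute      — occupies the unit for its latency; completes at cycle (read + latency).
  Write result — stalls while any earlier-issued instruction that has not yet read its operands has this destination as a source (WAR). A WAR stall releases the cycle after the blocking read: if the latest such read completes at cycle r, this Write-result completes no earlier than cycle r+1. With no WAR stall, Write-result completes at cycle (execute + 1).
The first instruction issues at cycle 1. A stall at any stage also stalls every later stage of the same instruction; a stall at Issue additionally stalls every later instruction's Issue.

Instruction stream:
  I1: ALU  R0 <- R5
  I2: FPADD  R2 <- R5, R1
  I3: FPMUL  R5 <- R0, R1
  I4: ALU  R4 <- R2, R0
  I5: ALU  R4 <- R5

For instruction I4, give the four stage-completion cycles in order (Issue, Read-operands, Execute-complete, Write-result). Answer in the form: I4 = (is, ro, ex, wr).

I4 = (5, 8, 9, 10)

  I1 | 1 | 2 | 3 | 4
  I2 | 2 | 3 | 6 | 7
  I3 | 3 | 5 | 10 | 11   RAW R0: wait I1 write@4
  I4 | 5 | 8 | 9 | 10   struct: ALU busy until I1 writes@4 · RAW R2: wait I2 write@7
  I5 | 11 | 12 | 13 | 14   struct: ALU busy until I4 writes@10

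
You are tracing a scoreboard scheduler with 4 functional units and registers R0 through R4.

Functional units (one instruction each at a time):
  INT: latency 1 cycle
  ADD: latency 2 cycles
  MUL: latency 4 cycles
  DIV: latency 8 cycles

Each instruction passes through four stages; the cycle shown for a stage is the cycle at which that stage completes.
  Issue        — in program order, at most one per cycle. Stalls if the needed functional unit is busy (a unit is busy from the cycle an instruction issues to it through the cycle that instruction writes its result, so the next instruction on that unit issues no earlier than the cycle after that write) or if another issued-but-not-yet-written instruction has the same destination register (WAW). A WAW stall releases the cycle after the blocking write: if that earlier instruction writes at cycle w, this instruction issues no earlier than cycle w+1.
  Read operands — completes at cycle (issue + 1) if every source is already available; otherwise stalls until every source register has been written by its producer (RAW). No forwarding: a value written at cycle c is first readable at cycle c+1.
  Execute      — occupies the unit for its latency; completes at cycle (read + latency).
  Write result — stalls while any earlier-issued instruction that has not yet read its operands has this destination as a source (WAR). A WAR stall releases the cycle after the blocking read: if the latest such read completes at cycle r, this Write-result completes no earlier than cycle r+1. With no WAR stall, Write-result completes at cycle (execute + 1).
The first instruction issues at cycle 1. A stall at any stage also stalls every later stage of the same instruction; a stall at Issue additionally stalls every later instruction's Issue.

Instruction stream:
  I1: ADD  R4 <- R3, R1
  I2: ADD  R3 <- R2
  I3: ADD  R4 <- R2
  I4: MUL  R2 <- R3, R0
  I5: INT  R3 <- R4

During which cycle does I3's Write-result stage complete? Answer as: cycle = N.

cycle = 15

[I1] 1/2/4/5
[I2] 6/7/9/10  (struct: ADD busy until I1 writes@5)
[I3] 11/12/14/15  (struct: ADD busy until I2 writes@10)
[I4] 12/13/17/18
[I5] 13/16/17/18  (RAW R4: wait I3 write@15)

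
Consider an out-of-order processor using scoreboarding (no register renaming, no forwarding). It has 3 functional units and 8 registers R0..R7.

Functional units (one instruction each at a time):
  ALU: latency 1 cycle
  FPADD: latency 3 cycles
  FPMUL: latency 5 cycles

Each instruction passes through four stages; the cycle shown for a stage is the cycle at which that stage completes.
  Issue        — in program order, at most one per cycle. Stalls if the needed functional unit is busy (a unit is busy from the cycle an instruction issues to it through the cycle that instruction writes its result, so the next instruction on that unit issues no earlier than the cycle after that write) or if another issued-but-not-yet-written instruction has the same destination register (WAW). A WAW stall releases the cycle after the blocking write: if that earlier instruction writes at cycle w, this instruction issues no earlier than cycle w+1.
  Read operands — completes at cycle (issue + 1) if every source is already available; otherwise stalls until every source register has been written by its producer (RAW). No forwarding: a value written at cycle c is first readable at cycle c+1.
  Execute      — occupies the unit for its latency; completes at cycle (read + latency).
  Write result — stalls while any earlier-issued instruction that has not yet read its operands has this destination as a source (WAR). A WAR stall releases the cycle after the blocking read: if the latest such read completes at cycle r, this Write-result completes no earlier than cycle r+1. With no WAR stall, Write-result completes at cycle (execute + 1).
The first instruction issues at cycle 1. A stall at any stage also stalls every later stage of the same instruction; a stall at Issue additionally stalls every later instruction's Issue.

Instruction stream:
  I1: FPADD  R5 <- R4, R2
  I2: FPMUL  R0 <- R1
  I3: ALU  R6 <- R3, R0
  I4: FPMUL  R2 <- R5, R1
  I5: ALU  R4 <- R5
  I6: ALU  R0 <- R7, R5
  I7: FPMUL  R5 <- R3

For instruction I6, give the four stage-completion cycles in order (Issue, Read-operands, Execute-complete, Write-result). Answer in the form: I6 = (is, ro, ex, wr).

I6 = (17, 18, 19, 20)

cycle 1: I1 dispatched to FPADD
cycle 2: I1 operands ready | I2 dispatched to FPMUL
cycle 3: I2 operands ready | I3 dispatched to ALU
cycle 5: I1 complete
cycle 6: R5←I1
cycle 8: I2 complete
cycle 9: R0←I2
cycle 10: I3 operands ready | I4 dispatched to FPMUL
cycle 11: I3 complete | I4 operands ready
cycle 12: R6←I3
cycle 13: I5 dispatched to ALU
cycle 14: I5 operands ready
cycle 15: I5 complete
cycle 16: I4 complete | R4←I5
cycle 17: R2←I4 | I6 dispatched to ALU
cycle 18: I6 operands ready | I7 dispatched to FPMUL
cycle 19: I6 complete | I7 operands ready
cycle 20: R0←I6
cycle 24: I7 complete
cycle 25: R5←I7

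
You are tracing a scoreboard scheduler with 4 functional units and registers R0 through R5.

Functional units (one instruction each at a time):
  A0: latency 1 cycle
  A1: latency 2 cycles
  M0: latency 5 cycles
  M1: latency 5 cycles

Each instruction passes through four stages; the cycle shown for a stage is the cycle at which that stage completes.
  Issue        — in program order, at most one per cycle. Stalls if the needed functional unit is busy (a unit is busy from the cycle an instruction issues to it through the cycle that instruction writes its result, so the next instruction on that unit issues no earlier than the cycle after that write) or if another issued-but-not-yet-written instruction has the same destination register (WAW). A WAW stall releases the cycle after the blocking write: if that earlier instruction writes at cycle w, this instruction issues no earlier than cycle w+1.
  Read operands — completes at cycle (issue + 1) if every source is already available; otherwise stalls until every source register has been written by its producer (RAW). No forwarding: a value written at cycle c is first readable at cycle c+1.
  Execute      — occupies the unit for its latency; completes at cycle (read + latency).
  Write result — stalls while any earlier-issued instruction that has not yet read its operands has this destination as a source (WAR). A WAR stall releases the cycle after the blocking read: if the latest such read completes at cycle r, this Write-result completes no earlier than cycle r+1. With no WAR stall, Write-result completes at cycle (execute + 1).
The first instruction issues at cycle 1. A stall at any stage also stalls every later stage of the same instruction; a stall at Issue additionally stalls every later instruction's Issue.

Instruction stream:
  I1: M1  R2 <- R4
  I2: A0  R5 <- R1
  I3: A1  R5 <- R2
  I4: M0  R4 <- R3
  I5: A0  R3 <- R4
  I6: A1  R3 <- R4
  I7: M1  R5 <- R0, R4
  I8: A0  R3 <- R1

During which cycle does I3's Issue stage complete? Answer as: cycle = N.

t=1  I1 dispatched to M1
t=2  I1 operands ready; I2 dispatched to A0
t=3  I2 operands ready
t=4  I2 complete
t=5  R5←I2
t=6  I3 dispatched to A1
t=7  I1 complete; I4 dispatched to M0
t=8  R2←I1; I4 operands ready; I5 dispatched to A0
t=9  I3 operands ready
t=11  I3 complete
t=12  R5←I3
t=13  I4 complete
t=14  R4←I4
t=15  I5 operands ready
t=16  I5 complete
t=17  R3←I5
t=18  I6 dispatched to A1
t=19  I6 operands ready; I7 dispatched to M1
t=20  I7 operands ready
t=21  I6 complete
t=22  R3←I6
t=23  I8 dispatched to A0
t=24  I8 operands ready
t=25  I7 complete; I8 complete
t=26  R5←I7; R3←I8

cycle = 6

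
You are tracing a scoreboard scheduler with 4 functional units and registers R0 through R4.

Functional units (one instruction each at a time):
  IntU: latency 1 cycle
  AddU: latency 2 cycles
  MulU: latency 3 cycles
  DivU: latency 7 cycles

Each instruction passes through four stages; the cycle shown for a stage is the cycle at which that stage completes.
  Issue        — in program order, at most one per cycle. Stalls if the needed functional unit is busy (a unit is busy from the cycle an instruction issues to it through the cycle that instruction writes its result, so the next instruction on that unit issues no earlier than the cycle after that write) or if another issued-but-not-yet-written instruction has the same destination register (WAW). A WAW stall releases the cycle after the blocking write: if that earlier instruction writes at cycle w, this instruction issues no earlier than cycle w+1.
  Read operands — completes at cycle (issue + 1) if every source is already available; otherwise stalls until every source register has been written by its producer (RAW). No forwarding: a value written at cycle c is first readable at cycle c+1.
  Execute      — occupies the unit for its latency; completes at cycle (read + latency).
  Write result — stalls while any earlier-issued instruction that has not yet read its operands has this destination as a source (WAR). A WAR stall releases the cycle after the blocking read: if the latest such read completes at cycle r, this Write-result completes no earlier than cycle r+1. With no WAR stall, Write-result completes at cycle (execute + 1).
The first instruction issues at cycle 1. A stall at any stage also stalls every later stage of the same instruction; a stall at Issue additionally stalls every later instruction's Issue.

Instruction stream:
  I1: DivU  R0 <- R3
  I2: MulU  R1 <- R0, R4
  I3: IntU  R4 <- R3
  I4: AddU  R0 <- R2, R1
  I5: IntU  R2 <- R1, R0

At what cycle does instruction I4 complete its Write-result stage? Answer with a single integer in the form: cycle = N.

t=1  issue I1 (DivU)
t=2  I1 read-ops · issue I2 (MulU)
t=3  issue I3 (IntU)
t=4  I3 read-ops
t=5  I3 finished on IntU
t=9  I1 finished on DivU
t=10  I1→R0
t=11  I2 read-ops · issue I4 (AddU)
t=12  I3→R4
t=13  issue I5 (IntU)
t=14  I2 finished on MulU
t=15  I2→R1
t=16  I4 read-ops
t=18  I4 finished on AddU
t=19  I4→R0
t=20  I5 read-ops
t=21  I5 finished on IntU
t=22  I5→R2

cycle = 19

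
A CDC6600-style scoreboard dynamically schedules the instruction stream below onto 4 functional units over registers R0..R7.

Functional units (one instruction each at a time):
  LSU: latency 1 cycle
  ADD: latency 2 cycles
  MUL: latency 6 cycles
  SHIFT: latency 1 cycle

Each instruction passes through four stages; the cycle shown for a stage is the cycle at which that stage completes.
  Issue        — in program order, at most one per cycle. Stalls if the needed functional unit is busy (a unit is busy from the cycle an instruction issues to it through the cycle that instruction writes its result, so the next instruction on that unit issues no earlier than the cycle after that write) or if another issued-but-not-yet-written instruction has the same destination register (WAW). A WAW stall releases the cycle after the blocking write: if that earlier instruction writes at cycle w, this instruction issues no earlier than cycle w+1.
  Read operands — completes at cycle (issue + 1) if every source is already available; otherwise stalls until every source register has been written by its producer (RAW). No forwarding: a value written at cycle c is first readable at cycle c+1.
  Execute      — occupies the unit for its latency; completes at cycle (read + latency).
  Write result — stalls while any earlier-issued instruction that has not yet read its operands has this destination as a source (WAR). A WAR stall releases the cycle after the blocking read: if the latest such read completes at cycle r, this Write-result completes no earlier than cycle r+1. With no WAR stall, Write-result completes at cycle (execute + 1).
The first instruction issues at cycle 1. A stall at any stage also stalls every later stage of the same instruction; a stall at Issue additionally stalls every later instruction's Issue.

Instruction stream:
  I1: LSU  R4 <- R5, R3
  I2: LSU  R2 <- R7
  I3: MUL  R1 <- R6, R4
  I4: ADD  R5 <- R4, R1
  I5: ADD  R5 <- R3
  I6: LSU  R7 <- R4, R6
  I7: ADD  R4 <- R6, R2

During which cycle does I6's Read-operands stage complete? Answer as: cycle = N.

[I1] 1/2/3/4
[I2] 5/6/7/8  (struct: LSU busy until I1 writes@4)
[I3] 6/7/13/14
[I4] 7/15/17/18  (RAW R1: wait I3 write@14)
[I5] 19/20/22/23  (struct: ADD busy until I4 writes@18)
[I6] 20/21/22/23
[I7] 24/25/27/28  (struct: ADD busy until I5 writes@23)

cycle = 21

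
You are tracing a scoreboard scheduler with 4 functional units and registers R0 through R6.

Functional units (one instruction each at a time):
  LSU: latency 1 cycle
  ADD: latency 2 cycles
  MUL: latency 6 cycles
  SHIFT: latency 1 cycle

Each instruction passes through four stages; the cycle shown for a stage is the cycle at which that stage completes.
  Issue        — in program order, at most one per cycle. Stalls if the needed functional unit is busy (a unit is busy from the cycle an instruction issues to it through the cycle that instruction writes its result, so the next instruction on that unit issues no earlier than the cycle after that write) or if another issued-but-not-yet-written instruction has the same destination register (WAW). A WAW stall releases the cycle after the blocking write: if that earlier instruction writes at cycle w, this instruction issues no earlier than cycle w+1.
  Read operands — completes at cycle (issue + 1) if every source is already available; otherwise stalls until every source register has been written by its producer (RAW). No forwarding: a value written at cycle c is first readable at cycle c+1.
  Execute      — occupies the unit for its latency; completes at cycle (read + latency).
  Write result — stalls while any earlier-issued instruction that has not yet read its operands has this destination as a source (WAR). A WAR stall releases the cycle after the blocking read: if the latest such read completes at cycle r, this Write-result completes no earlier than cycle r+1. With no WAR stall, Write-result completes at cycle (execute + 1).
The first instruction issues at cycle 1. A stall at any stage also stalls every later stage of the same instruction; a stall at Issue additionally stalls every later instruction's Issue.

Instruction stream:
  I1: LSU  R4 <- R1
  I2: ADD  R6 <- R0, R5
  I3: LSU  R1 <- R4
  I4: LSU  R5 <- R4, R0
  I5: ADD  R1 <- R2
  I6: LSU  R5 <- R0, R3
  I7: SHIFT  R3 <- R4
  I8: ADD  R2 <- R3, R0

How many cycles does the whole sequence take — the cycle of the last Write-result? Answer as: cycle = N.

I1: IS=1 RO=2 EX=3 WR=4
I2: IS=2 RO=3 EX=5 WR=6
I3: IS=5 RO=6 EX=7 WR=8  [struct: LSU busy until I1 writes@4]
I4: IS=9 RO=10 EX=11 WR=12  [struct: LSU busy until I3 writes@8]
I5: IS=10 RO=11 EX=13 WR=14
I6: IS=13 RO=14 EX=15 WR=16  [struct: LSU busy until I4 writes@12]
I7: IS=14 RO=15 EX=16 WR=17
I8: IS=15 RO=18 EX=20 WR=21  [RAW R3: wait I7 write@17]

cycle = 21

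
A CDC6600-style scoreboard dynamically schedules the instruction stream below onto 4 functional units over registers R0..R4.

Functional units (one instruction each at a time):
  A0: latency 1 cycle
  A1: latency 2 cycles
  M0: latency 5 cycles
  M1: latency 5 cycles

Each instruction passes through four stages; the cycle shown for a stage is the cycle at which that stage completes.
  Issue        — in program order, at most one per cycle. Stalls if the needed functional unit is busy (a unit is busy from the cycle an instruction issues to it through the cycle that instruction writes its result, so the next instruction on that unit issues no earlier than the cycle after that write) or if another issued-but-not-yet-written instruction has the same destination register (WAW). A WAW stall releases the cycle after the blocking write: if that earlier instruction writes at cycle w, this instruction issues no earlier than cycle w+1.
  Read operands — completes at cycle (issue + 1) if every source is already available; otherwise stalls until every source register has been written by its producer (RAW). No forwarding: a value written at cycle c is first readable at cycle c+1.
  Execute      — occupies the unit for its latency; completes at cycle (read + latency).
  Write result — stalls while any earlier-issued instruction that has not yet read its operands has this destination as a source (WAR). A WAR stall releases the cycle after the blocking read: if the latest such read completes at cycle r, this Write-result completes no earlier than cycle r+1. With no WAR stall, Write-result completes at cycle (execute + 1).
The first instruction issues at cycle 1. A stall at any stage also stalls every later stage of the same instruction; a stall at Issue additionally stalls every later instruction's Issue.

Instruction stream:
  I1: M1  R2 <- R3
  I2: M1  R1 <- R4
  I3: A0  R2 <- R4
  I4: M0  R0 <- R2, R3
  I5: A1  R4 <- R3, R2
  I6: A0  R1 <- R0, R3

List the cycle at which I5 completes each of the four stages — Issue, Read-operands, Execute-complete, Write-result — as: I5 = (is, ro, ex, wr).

I5 = (12, 14, 16, 17)

t=1  I1→M1
t=2  I1 RO
t=7  I1 EX
t=8  I1 WR R2
t=9  I2→M1
t=10  I2 RO, I3→A0
t=11  I3 RO, I4→M0
t=12  I3 EX, I5→A1
t=13  I3 WR R2
t=14  I4 RO, I5 RO
t=15  I2 EX
t=16  I2 WR R1, I5 EX
t=17  I5 WR R4, I6→A0
t=19  I4 EX
t=20  I4 WR R0
t=21  I6 RO
t=22  I6 EX
t=23  I6 WR R1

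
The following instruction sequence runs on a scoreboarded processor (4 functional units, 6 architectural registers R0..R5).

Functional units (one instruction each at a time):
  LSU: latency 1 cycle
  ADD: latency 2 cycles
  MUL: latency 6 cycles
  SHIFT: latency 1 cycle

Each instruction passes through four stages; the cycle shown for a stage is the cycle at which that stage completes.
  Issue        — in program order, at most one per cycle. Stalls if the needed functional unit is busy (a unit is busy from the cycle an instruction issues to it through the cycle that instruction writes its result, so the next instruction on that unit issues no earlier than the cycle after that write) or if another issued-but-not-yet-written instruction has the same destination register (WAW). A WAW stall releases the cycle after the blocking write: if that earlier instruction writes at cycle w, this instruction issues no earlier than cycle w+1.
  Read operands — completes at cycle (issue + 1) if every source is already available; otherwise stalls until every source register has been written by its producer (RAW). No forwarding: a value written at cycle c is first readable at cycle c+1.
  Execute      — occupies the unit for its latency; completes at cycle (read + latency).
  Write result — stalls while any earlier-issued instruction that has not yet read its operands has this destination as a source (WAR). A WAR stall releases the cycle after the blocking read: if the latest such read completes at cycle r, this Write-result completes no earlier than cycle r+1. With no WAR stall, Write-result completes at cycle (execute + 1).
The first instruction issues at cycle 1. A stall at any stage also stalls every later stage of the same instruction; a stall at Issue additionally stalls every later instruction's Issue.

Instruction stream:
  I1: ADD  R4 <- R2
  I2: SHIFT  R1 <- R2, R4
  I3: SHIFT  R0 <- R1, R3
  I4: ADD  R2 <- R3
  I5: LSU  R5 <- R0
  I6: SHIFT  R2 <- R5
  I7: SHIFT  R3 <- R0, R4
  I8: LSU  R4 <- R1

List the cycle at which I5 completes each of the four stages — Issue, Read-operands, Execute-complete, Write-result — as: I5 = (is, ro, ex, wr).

I1: IS=1 RO=2 EX=4 WR=5
I2: IS=2 RO=6 EX=7 WR=8  [RAW R4: wait I1 write@5]
I3: IS=9 RO=10 EX=11 WR=12  [struct: SHIFT busy until I2 writes@8]
I4: IS=10 RO=11 EX=13 WR=14
I5: IS=11 RO=13 EX=14 WR=15  [RAW R0: wait I3 write@12]
I6: IS=15 RO=16 EX=17 WR=18  [WAW R2: wait I4 write@14]
I7: IS=19 RO=20 EX=21 WR=22  [struct: SHIFT busy until I6 writes@18]
I8: IS=20 RO=21 EX=22 WR=23

I5 = (11, 13, 14, 15)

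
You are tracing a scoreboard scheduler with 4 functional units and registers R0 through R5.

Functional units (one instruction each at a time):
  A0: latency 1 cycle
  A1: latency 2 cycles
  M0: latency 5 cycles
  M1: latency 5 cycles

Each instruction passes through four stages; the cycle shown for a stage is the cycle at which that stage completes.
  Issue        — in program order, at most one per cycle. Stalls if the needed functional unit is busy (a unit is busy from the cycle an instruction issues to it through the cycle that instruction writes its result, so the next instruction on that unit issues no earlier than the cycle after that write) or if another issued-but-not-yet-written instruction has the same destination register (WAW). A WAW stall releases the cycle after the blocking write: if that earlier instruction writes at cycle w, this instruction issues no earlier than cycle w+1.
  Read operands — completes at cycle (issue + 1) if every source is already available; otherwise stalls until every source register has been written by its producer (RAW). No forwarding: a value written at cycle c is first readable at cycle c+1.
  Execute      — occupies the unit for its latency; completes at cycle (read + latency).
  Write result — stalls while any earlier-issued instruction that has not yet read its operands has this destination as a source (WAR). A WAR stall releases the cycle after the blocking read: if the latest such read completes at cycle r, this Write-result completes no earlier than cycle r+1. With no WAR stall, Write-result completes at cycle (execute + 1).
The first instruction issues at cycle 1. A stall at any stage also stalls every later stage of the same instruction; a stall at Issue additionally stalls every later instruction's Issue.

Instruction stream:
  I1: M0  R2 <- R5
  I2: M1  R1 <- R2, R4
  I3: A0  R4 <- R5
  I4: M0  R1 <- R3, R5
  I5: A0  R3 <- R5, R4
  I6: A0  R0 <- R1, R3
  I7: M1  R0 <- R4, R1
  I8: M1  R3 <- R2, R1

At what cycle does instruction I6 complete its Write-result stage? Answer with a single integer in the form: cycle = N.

cycle = 26

t=1  I1 issues→M0
t=2  I1 reads, I2 issues→M1
t=3  I3 issues→A0
t=4  I3 reads
t=5  I3 exec-done
t=7  I1 exec-done
t=8  I1 writes R2
t=9  I2 reads
t=10  I3 writes R4
t=14  I2 exec-done
t=15  I2 writes R1
t=16  I4 issues→M0
t=17  I4 reads, I5 issues→A0
t=18  I5 reads
t=19  I5 exec-done
t=20  I5 writes R3
t=21  I6 issues→A0
t=22  I4 exec-done
t=23  I4 writes R1
t=24  I6 reads
t=25  I6 exec-done
t=26  I6 writes R0
t=27  I7 issues→M1
t=28  I7 reads
t=33  I7 exec-done
t=34  I7 writes R0
t=35  I8 issues→M1
t=36  I8 reads
t=41  I8 exec-done
t=42  I8 writes R3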